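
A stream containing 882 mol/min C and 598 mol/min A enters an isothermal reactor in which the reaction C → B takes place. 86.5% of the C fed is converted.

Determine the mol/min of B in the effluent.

763 mol/min

C reacted = 0.865 × 882 = 762.9 mol/min; ν_C = −1, so ξ = 762.9/1 = 762.9 mol/min.
Outlet amounts (n = n₀ + ν ξ):
  C: 882 − 1(762.9) = 119.1
  B: 0 + 1(762.9) = 762.9
  A: 598 (inert)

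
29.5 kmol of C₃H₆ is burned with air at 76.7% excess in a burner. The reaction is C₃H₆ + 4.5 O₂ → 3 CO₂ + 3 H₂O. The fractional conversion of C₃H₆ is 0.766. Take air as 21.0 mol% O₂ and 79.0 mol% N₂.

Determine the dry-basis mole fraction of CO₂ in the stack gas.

Stoichiometric O₂ = 4.5 × 29.5 = 132.8 kmol; O₂ fed = 132.8 × 1.767 = 234.6 kmol.
N₂ fed = 234.6 × 79/21 = 882.4 kmol.
Fuel reacted = 0.766 × 29.5 → ξ = 22.6 kmol.
Outlet (n = n₀ + ν ξ):
  C₃H₆: 29.5 − 1(22.6) = 6.903
  O₂: 234.6 − 4.5(22.6) = 132.9
  N₂: 882.4 (inert)
  CO₂: 0 + 3(22.6) = 67.79
  H₂O: 0 + 3(22.6) = 67.79
Dry total = 1090 kmol; y_CO₂ (dry) = 67.79 / 1090 = 0.06219.

0.0622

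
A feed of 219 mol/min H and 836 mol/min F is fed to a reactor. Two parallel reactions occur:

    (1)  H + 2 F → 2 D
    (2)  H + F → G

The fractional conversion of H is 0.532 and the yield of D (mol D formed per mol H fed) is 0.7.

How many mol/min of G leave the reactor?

39.9 mol/min

Yield of D: 2ξ₁ / 219 = 0.7 → ξ₁ = 76.65 mol/min.
Conversion of H: 1ξ₁ + 1ξ₂ = 0.532 × 219 = 116.5 → ξ₂ = 39.86 mol/min.
Outlet amounts (n = n₀ + Σ ν·ξ):
  H: 219 − 1(76.65) − 1(39.86) = 102.5
  F: 836 − 2(76.65) − 1(39.86) = 642.8
  D: 0 + 2(76.65) = 153.3
  G: 0 + 1(39.86) = 39.86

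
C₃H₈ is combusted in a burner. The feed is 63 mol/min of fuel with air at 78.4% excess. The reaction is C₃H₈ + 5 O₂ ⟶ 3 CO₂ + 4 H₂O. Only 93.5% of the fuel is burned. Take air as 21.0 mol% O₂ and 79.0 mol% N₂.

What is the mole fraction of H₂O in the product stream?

0.0842

Stoichiometric O₂ = 5 × 63 = 315 mol/min; O₂ fed = 315 × 1.784 = 562 mol/min.
N₂ fed = 562 × 79/21 = 2114 mol/min.
Fuel reacted = 0.935 × 63 → ξ = 58.91 mol/min.
Outlet (n = n₀ + ν ξ):
  C₃H₈: 63 − 1(58.91) = 4.095
  O₂: 562 − 5(58.91) = 267.4
  N₂: 2114 (inert)
  CO₂: 0 + 3(58.91) = 176.7
  H₂O: 0 + 4(58.91) = 235.6
Total out = 2798 mol/min; y_H₂O = 235.6 / 2798 = 0.08421.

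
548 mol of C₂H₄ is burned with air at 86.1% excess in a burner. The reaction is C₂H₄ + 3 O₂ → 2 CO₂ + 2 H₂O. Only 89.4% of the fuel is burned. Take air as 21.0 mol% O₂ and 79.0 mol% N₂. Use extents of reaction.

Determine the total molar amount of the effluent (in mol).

Stoichiometric O₂ = 3 × 548 = 1644 mol; O₂ fed = 1644 × 1.861 = 3059 mol.
N₂ fed = 3059 × 79/21 = 11510 mol.
Fuel reacted = 0.894 × 548 → ξ = 489.9 mol.
Outlet (n = n₀ + ν ξ):
  C₂H₄: 548 − 1(489.9) = 58.09
  O₂: 3059 − 3(489.9) = 1590
  N₂: 11510 (inert)
  CO₂: 0 + 2(489.9) = 979.8
  H₂O: 0 + 2(489.9) = 979.8
Total out = 58.09 + 1590 + 11510 + 979.8 + 979.8 = 15120 mol.

15100 mol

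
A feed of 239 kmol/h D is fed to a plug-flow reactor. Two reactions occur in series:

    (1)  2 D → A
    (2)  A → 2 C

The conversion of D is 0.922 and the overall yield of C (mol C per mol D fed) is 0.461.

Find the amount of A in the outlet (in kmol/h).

55.1 kmol/h

Conversion of D: D consumed = 2ξ₁ = 0.922 × 239 → ξ₁ = 110.2 kmol/h.
Yield of C: 2ξ₂ / 239 = 0.461 → ξ₂ = 55.09 kmol/h.
Outlet amounts (n = n₀ + Σ ν·ξ):
  D: 239 − 2(110.2) = 18.64
  A: 0 + 1(110.2) − 1(55.09) = 55.09
  C: 0 + 2(55.09) = 110.2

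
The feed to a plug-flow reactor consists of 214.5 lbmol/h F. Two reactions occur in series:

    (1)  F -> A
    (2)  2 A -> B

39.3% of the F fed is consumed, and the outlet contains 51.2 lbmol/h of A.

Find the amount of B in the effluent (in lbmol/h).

16.5 lbmol/h

Conversion of F: F consumed = 1ξ₁ = 0.393 × 214.5 → ξ₁ = 84.3 lbmol/h.
A balance: n_A = 0 + 1ξ₁ − 2ξ₂ = 51.2 → ξ₂ = (1·84.3 − 51.2)/2 = 16.55 lbmol/h.
Outlet amounts (n = n₀ + Σ ν·ξ):
  F: 214.5 − 1(84.3) = 130.2
  A: 0 + 1(84.3) − 2(16.55) = 51.2
  B: 0 + 1(16.55) = 16.55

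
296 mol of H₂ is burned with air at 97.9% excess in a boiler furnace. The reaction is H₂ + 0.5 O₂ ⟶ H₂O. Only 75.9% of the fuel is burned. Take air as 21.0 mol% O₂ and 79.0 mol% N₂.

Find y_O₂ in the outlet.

Stoichiometric O₂ = 0.5 × 296 = 148 mol; O₂ fed = 148 × 1.979 = 292.9 mol.
N₂ fed = 292.9 × 79/21 = 1102 mol.
Fuel reacted = 0.759 × 296 → ξ = 224.7 mol.
Outlet (n = n₀ + ν ξ):
  H₂: 296 − 1(224.7) = 71.34
  O₂: 292.9 − 0.5(224.7) = 180.6
  N₂: 1102 (inert)
  H₂O: 0 + 1(224.7) = 224.7
Total out = 1578 mol; y_O₂ = 180.6 / 1578 = 0.1144.

0.114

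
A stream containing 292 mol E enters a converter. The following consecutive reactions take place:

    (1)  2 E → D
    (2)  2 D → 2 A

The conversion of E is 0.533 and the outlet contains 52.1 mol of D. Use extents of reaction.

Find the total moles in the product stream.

214 mol

Conversion of E: E consumed = 2ξ₁ = 0.533 × 292 → ξ₁ = 77.82 mol.
D balance: n_D = 0 + 1ξ₁ − 2ξ₂ = 52.1 → ξ₂ = (1·77.82 − 52.1)/2 = 12.86 mol.
Outlet amounts (n = n₀ + Σ ν·ξ):
  E: 292 − 2(77.82) = 136.4
  D: 0 + 1(77.82) − 2(12.86) = 52.1
  A: 0 + 2(12.86) = 25.72
Total out = 136.4 + 52.1 + 25.72 = 214.2 mol.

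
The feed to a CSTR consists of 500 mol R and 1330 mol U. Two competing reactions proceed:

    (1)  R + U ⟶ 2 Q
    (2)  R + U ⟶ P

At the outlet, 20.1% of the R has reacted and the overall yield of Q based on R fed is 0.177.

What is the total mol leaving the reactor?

Yield of Q: 2ξ₁ / 500 = 0.177 → ξ₁ = 44.25 mol.
Conversion of R: 1ξ₁ + 1ξ₂ = 0.201 × 500 = 100.5 → ξ₂ = 56.25 mol.
Outlet amounts (n = n₀ + Σ ν·ξ):
  R: 500 − 1(44.25) − 1(56.25) = 399.5
  U: 1330 − 1(44.25) − 1(56.25) = 1230
  Q: 0 + 2(44.25) = 88.5
  P: 0 + 1(56.25) = 56.25
Total out = 399.5 + 1230 + 88.5 + 56.25 = 1774 mol.

1770 mol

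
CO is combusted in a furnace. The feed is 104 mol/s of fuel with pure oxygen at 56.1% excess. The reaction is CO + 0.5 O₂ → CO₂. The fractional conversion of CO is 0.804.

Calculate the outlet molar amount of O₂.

39.4 mol/s

Stoichiometric O₂ = 0.5 × 104 = 52 mol/s; O₂ fed = 52 × 1.561 = 81.17 mol/s.
Fuel reacted = 0.804 × 104 → ξ = 83.62 mol/s.
Outlet (n = n₀ + ν ξ):
  CO: 104 − 1(83.62) = 20.38
  O₂: 81.17 − 0.5(83.62) = 39.36
  CO₂: 0 + 1(83.62) = 83.62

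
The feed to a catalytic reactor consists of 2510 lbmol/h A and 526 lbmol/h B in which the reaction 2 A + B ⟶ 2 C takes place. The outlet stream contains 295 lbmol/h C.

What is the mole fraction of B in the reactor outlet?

For C: n = n₀ + 2ξ → 295 = 0 + 2ξ, giving ξ = 147.5 lbmol/h.
Outlet amounts (n = n₀ + ν ξ):
  A: 2510 − 2(147.5) = 2215
  B: 526 − 1(147.5) = 378.5
  C: 0 + 2(147.5) = 295
Total out = 2888 lbmol/h; y_B = 378.5 / 2888 = 0.131.

0.131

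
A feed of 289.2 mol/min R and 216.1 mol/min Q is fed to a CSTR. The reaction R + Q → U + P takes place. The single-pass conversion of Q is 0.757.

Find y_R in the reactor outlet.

0.249

Q reacted = 0.757 × 216.1 = 163.6 mol/min; ν_Q = −1, so ξ = 163.6/1 = 163.6 mol/min.
Outlet amounts (n = n₀ + ν ξ):
  R: 289.2 − 1(163.6) = 125.6
  Q: 216.1 − 1(163.6) = 52.51
  U: 0 + 1(163.6) = 163.6
  P: 0 + 1(163.6) = 163.6
Total out = 505.3 mol/min; y_R = 125.6 / 505.3 = 0.2486.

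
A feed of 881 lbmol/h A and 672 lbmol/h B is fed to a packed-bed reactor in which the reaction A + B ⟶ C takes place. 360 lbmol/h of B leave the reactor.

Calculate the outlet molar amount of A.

569 lbmol/h

For B: n = n₀ − 1ξ → 360 = 672 − 1ξ, giving ξ = 312 lbmol/h.
Outlet amounts (n = n₀ + ν ξ):
  A: 881 − 1(312) = 569
  B: 672 − 1(312) = 360
  C: 0 + 1(312) = 312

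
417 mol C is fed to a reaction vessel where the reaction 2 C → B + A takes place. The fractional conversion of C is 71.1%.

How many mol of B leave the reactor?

148 mol

C reacted = 0.711 × 417 = 296.5 mol; ν_C = −2, so ξ = 296.5/2 = 148.2 mol.
Outlet amounts (n = n₀ + ν ξ):
  C: 417 − 2(148.2) = 120.5
  B: 0 + 1(148.2) = 148.2
  A: 0 + 1(148.2) = 148.2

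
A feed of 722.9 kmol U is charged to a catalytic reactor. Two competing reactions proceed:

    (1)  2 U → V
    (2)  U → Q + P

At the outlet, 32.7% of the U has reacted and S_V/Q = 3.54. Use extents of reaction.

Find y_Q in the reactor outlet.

0.0451

Conversion of U: U consumed = 0.327 × 722.9 = 236.4 kmol = 2ξ₁ + 1ξ₂.
Selectivity: 1ξ₁ / (1ξ₂) = 3.54 → ξ₁ = 3.54 ξ₂.
Substitute: (2·3.54 + 1) ξ₂ = 236.4 → ξ₂ = 29.26 kmol, ξ₁ = 103.6 kmol.
Outlet amounts (n = n₀ + Σ ν·ξ):
  U: 722.9 − 2(103.6) − 1(29.26) = 486.5
  V: 0 + 1(103.6) = 103.6
  Q: 0 + 1(29.26) = 29.26
  P: 0 + 1(29.26) = 29.26
Total out = 648.6 kmol; y_Q = 29.26 / 648.6 = 0.04511.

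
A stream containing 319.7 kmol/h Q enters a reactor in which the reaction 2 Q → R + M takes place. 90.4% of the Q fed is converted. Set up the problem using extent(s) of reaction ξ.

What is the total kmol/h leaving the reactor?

320 kmol/h

Q reacted = 0.904 × 319.7 = 289 kmol/h; ν_Q = −2, so ξ = 289/2 = 144.5 kmol/h.
Outlet amounts (n = n₀ + ν ξ):
  Q: 319.7 − 2(144.5) = 30.69
  R: 0 + 1(144.5) = 144.5
  M: 0 + 1(144.5) = 144.5
Total out = 30.69 + 144.5 + 144.5 = 319.7 kmol/h.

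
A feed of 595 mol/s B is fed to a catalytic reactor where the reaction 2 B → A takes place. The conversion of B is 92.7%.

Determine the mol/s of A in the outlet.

B reacted = 0.927 × 595 = 551.6 mol/s; ν_B = −2, so ξ = 551.6/2 = 275.8 mol/s.
Outlet amounts (n = n₀ + ν ξ):
  B: 595 − 2(275.8) = 43.43
  A: 0 + 1(275.8) = 275.8

276 mol/s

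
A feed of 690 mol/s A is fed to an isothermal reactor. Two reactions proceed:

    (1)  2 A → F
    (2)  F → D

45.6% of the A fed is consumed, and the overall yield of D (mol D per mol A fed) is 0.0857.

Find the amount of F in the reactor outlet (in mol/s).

Conversion of A: A consumed = 2ξ₁ = 0.456 × 690 → ξ₁ = 157.3 mol/s.
Yield of D: 1ξ₂ / 690 = 0.0857 → ξ₂ = 59.13 mol/s.
Outlet amounts (n = n₀ + Σ ν·ξ):
  A: 690 − 2(157.3) = 375.4
  F: 0 + 1(157.3) − 1(59.13) = 98.19
  D: 0 + 1(59.13) = 59.13

98.2 mol/s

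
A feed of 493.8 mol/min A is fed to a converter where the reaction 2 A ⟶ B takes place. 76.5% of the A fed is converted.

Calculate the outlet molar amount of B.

189 mol/min

A reacted = 0.765 × 493.8 = 377.8 mol/min; ν_A = −2, so ξ = 377.8/2 = 188.9 mol/min.
Outlet amounts (n = n₀ + ν ξ):
  A: 493.8 − 2(188.9) = 116
  B: 0 + 1(188.9) = 188.9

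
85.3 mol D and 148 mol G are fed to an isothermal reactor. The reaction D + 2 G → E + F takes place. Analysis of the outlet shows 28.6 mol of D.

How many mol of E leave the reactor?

For D: n = n₀ − 1ξ → 28.6 = 85.3 − 1ξ, giving ξ = 56.7 mol.
Outlet amounts (n = n₀ + ν ξ):
  D: 85.3 − 1(56.7) = 28.6
  G: 148 − 2(56.7) = 34.6
  E: 0 + 1(56.7) = 56.7
  F: 0 + 1(56.7) = 56.7

56.7 mol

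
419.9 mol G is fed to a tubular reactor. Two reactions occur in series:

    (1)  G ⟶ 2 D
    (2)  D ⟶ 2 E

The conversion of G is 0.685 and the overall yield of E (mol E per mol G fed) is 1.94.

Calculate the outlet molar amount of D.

168 mol

Conversion of G: G consumed = 1ξ₁ = 0.685 × 419.9 → ξ₁ = 287.6 mol.
Yield of E: 2ξ₂ / 419.9 = 1.94 → ξ₂ = 407.3 mol.
Outlet amounts (n = n₀ + Σ ν·ξ):
  G: 419.9 − 1(287.6) = 132.3
  D: 0 + 2(287.6) − 1(407.3) = 168
  E: 0 + 2(407.3) = 814.6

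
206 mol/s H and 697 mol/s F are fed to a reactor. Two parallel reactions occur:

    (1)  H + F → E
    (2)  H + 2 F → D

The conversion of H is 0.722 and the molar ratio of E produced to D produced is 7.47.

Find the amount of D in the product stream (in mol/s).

17.6 mol/s

Conversion of H: H consumed = 0.722 × 206 = 148.7 mol/s = 1ξ₁ + 1ξ₂.
Selectivity: 1ξ₁ / (1ξ₂) = 7.47 → ξ₁ = 7.47 ξ₂.
Substitute: (1·7.47 + 1) ξ₂ = 148.7 → ξ₂ = 17.56 mol/s, ξ₁ = 131.2 mol/s.
Outlet amounts (n = n₀ + Σ ν·ξ):
  H: 206 − 1(131.2) − 1(17.56) = 57.27
  F: 697 − 1(131.2) − 2(17.56) = 530.7
  E: 0 + 1(131.2) = 131.2
  D: 0 + 1(17.56) = 17.56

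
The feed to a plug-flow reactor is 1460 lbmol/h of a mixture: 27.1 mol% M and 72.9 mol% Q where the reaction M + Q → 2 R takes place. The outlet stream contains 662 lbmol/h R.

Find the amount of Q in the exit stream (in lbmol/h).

733 lbmol/h

For R: n = n₀ + 2ξ → 662 = 0 + 2ξ, giving ξ = 331 lbmol/h.
Outlet amounts (n = n₀ + ν ξ):
  M: 395.7 − 1(331) = 64.66
  Q: 1064 − 1(331) = 733.3
  R: 0 + 2(331) = 662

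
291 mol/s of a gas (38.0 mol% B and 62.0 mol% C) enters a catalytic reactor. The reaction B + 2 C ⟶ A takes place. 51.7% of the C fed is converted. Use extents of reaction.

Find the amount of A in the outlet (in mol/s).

C reacted = 0.517 × 180.4 = 93.28 mol/s; ν_C = −2, so ξ = 93.28/2 = 46.64 mol/s.
Outlet amounts (n = n₀ + ν ξ):
  B: 110.6 − 1(46.64) = 63.94
  C: 180.4 − 2(46.64) = 87.14
  A: 0 + 1(46.64) = 46.64

46.6 mol/s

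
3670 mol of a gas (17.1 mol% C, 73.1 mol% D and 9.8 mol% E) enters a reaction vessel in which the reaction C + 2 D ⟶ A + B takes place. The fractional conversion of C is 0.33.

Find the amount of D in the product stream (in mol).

2270 mol

C reacted = 0.33 × 627.6 = 207.1 mol; ν_C = −1, so ξ = 207.1/1 = 207.1 mol.
Outlet amounts (n = n₀ + ν ξ):
  C: 627.6 − 1(207.1) = 420.5
  D: 2683 − 2(207.1) = 2269
  A: 0 + 1(207.1) = 207.1
  B: 0 + 1(207.1) = 207.1
  E: 359.7 (inert)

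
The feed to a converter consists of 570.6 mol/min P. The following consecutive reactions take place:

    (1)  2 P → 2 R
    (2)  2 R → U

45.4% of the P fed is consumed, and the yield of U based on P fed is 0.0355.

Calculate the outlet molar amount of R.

Conversion of P: P consumed = 2ξ₁ = 0.454 × 570.6 → ξ₁ = 129.5 mol/min.
Yield of U: 1ξ₂ / 570.6 = 0.0355 → ξ₂ = 20.26 mol/min.
Outlet amounts (n = n₀ + Σ ν·ξ):
  P: 570.6 − 2(129.5) = 311.5
  R: 0 + 2(129.5) − 2(20.26) = 218.5
  U: 0 + 1(20.26) = 20.26

219 mol/min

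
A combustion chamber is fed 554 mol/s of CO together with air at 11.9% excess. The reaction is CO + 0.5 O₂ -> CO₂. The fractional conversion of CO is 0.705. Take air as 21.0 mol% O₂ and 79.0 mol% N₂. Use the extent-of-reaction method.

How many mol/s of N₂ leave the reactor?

1170 mol/s

Stoichiometric O₂ = 0.5 × 554 = 277 mol/s; O₂ fed = 277 × 1.119 = 310 mol/s.
N₂ fed = 310 × 79/21 = 1166 mol/s.
Fuel reacted = 0.705 × 554 → ξ = 390.6 mol/s.
Outlet (n = n₀ + ν ξ):
  CO: 554 − 1(390.6) = 163.4
  O₂: 310 − 0.5(390.6) = 114.7
  N₂: 1166 (inert)
  CO₂: 0 + 1(390.6) = 390.6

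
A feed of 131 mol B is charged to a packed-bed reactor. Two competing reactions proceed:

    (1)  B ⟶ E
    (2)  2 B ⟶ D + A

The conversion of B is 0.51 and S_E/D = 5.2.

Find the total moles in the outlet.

131 mol

Conversion of B: B consumed = 0.51 × 131 = 66.81 mol = 1ξ₁ + 2ξ₂.
Selectivity: 1ξ₁ / (1ξ₂) = 5.2 → ξ₁ = 5.2 ξ₂.
Substitute: (1·5.2 + 2) ξ₂ = 66.81 → ξ₂ = 9.279 mol, ξ₁ = 48.25 mol.
Outlet amounts (n = n₀ + Σ ν·ξ):
  B: 131 − 1(48.25) − 2(9.279) = 64.19
  E: 0 + 1(48.25) = 48.25
  D: 0 + 1(9.279) = 9.279
  A: 0 + 1(9.279) = 9.279
Total out = 64.19 + 48.25 + 9.279 + 9.279 = 131 mol.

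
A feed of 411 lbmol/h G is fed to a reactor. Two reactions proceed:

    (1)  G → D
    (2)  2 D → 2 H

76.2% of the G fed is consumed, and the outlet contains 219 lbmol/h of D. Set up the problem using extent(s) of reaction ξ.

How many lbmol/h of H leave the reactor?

Conversion of G: G consumed = 1ξ₁ = 0.762 × 411 → ξ₁ = 313.2 lbmol/h.
D balance: n_D = 0 + 1ξ₁ − 2ξ₂ = 219 → ξ₂ = (1·313.2 − 219)/2 = 47.09 lbmol/h.
Outlet amounts (n = n₀ + Σ ν·ξ):
  G: 411 − 1(313.2) = 97.82
  D: 0 + 1(313.2) − 2(47.09) = 219
  H: 0 + 2(47.09) = 94.18

94.2 lbmol/h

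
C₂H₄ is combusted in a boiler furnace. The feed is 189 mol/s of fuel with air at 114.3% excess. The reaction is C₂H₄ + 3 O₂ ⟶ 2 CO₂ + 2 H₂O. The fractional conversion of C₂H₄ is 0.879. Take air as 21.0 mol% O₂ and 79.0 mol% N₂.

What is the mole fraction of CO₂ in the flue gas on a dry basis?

Stoichiometric O₂ = 3 × 189 = 567 mol/s; O₂ fed = 567 × 2.143 = 1215 mol/s.
N₂ fed = 1215 × 79/21 = 4571 mol/s.
Fuel reacted = 0.879 × 189 → ξ = 166.1 mol/s.
Outlet (n = n₀ + ν ξ):
  C₂H₄: 189 − 1(166.1) = 22.87
  O₂: 1215 − 3(166.1) = 716.7
  N₂: 4571 (inert)
  CO₂: 0 + 2(166.1) = 332.3
  H₂O: 0 + 2(166.1) = 332.3
Dry total = 5643 mol/s; y_CO₂ (dry) = 332.3 / 5643 = 0.05888.

0.0589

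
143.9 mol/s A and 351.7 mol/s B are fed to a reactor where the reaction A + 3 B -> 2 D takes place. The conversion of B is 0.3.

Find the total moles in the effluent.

B reacted = 0.3 × 351.7 = 105.5 mol/s; ν_B = −3, so ξ = 105.5/3 = 35.17 mol/s.
Outlet amounts (n = n₀ + ν ξ):
  A: 143.9 − 1(35.17) = 108.7
  B: 351.7 − 3(35.17) = 246.2
  D: 0 + 2(35.17) = 70.34
Total out = 108.7 + 246.2 + 70.34 = 425.3 mol/s.

425 mol/s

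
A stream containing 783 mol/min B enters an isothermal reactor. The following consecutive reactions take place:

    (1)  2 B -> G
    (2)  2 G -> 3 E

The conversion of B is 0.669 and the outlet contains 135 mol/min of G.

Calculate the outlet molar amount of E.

190 mol/min

Conversion of B: B consumed = 2ξ₁ = 0.669 × 783 → ξ₁ = 261.9 mol/min.
G balance: n_G = 0 + 1ξ₁ − 2ξ₂ = 135 → ξ₂ = (1·261.9 − 135)/2 = 63.46 mol/min.
Outlet amounts (n = n₀ + Σ ν·ξ):
  B: 783 − 2(261.9) = 259.2
  G: 0 + 1(261.9) − 2(63.46) = 135
  E: 0 + 3(63.46) = 190.4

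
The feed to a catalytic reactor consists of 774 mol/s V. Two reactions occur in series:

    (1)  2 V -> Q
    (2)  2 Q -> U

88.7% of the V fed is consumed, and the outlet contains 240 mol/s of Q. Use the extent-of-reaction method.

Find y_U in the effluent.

0.136

Conversion of V: V consumed = 2ξ₁ = 0.887 × 774 → ξ₁ = 343.3 mol/s.
Q balance: n_Q = 0 + 1ξ₁ − 2ξ₂ = 240 → ξ₂ = (1·343.3 − 240)/2 = 51.63 mol/s.
Outlet amounts (n = n₀ + Σ ν·ξ):
  V: 774 − 2(343.3) = 87.46
  Q: 0 + 1(343.3) − 2(51.63) = 240
  U: 0 + 1(51.63) = 51.63
Total out = 379.1 mol/s; y_U = 51.63 / 379.1 = 0.1362.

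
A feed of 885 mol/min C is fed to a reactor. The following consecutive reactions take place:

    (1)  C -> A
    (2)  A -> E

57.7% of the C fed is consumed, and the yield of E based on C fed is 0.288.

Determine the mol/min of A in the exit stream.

256 mol/min

Conversion of C: C consumed = 1ξ₁ = 0.577 × 885 → ξ₁ = 510.6 mol/min.
Yield of E: 1ξ₂ / 885 = 0.288 → ξ₂ = 254.9 mol/min.
Outlet amounts (n = n₀ + Σ ν·ξ):
  C: 885 − 1(510.6) = 374.4
  A: 0 + 1(510.6) − 1(254.9) = 255.8
  E: 0 + 1(254.9) = 254.9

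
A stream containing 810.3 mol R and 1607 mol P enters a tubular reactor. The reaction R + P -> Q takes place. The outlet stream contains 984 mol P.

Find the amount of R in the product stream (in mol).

For P: n = n₀ − 1ξ → 984 = 1607 − 1ξ, giving ξ = 623 mol.
Outlet amounts (n = n₀ + ν ξ):
  R: 810.3 − 1(623) = 187.3
  P: 1607 − 1(623) = 984
  Q: 0 + 1(623) = 623

187 mol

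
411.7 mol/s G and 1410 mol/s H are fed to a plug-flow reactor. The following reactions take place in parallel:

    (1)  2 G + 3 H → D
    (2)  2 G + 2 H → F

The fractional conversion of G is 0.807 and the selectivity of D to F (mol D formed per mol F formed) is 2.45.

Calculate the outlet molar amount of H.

Conversion of G: G consumed = 0.807 × 411.7 = 332.2 mol/s = 2ξ₁ + 2ξ₂.
Selectivity: 1ξ₁ / (1ξ₂) = 2.45 → ξ₁ = 2.45 ξ₂.
Substitute: (2·2.45 + 2) ξ₂ = 332.2 → ξ₂ = 48.15 mol/s, ξ₁ = 118 mol/s.
Outlet amounts (n = n₀ + Σ ν·ξ):
  G: 411.7 − 2(118) − 2(48.15) = 79.46
  H: 1410 − 3(118) − 2(48.15) = 959.8
  D: 0 + 1(118) = 118
  F: 0 + 1(48.15) = 48.15

960 mol/s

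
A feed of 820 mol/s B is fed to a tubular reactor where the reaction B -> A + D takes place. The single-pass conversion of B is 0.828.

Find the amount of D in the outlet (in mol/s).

679 mol/s

B reacted = 0.828 × 820 = 679 mol/s; ν_B = −1, so ξ = 679/1 = 679 mol/s.
Outlet amounts (n = n₀ + ν ξ):
  B: 820 − 1(679) = 141
  A: 0 + 1(679) = 679
  D: 0 + 1(679) = 679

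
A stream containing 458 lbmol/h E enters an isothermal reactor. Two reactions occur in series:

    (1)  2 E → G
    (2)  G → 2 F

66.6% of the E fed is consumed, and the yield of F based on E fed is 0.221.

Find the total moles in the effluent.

Conversion of E: E consumed = 2ξ₁ = 0.666 × 458 → ξ₁ = 152.5 lbmol/h.
Yield of F: 2ξ₂ / 458 = 0.221 → ξ₂ = 50.61 lbmol/h.
Outlet amounts (n = n₀ + Σ ν·ξ):
  E: 458 − 2(152.5) = 153
  G: 0 + 1(152.5) − 1(50.61) = 101.9
  F: 0 + 2(50.61) = 101.2
Total out = 153 + 101.9 + 101.2 = 356.1 lbmol/h.

356 lbmol/h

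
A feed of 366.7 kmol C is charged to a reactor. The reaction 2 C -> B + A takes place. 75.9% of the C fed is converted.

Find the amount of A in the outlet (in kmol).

139 kmol

C reacted = 0.759 × 366.7 = 278.3 kmol; ν_C = −2, so ξ = 278.3/2 = 139.2 kmol.
Outlet amounts (n = n₀ + ν ξ):
  C: 366.7 − 2(139.2) = 88.37
  B: 0 + 1(139.2) = 139.2
  A: 0 + 1(139.2) = 139.2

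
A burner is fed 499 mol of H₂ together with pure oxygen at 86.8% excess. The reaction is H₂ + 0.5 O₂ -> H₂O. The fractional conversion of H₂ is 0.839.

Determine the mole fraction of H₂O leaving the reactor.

Stoichiometric O₂ = 0.5 × 499 = 249.5 mol; O₂ fed = 249.5 × 1.868 = 466.1 mol.
Fuel reacted = 0.839 × 499 → ξ = 418.7 mol.
Outlet (n = n₀ + ν ξ):
  H₂: 499 − 1(418.7) = 80.34
  O₂: 466.1 − 0.5(418.7) = 256.7
  H₂O: 0 + 1(418.7) = 418.7
Total out = 755.7 mol; y_H₂O = 418.7 / 755.7 = 0.554.

0.554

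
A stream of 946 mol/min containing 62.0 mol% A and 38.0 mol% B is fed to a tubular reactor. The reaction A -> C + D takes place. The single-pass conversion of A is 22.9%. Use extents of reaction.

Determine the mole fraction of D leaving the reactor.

A reacted = 0.229 × 586.5 = 134.3 mol/min; ν_A = −1, so ξ = 134.3/1 = 134.3 mol/min.
Outlet amounts (n = n₀ + ν ξ):
  A: 586.5 − 1(134.3) = 452.2
  C: 0 + 1(134.3) = 134.3
  D: 0 + 1(134.3) = 134.3
  B: 359.5 (inert)
Total out = 1080 mol/min; y_D = 134.3 / 1080 = 0.1243.

0.124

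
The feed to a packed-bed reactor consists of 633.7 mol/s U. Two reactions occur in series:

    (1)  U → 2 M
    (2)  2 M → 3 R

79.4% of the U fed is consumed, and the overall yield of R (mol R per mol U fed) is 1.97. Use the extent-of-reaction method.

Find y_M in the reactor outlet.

0.112

Conversion of U: U consumed = 1ξ₁ = 0.794 × 633.7 → ξ₁ = 503.2 mol/s.
Yield of R: 3ξ₂ / 633.7 = 1.97 → ξ₂ = 416.1 mol/s.
Outlet amounts (n = n₀ + Σ ν·ξ):
  U: 633.7 − 1(503.2) = 130.5
  M: 0 + 2(503.2) − 2(416.1) = 174.1
  R: 0 + 3(416.1) = 1248
Total out = 1553 mol/s; y_M = 174.1 / 1553 = 0.1121.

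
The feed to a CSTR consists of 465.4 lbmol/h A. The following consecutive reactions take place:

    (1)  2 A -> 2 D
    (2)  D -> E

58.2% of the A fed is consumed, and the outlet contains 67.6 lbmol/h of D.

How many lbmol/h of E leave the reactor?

Conversion of A: A consumed = 2ξ₁ = 0.582 × 465.4 → ξ₁ = 135.4 lbmol/h.
D balance: n_D = 0 + 2ξ₁ − 1ξ₂ = 67.6 → ξ₂ = (2·135.4 − 67.6)/1 = 203.3 lbmol/h.
Outlet amounts (n = n₀ + Σ ν·ξ):
  A: 465.4 − 2(135.4) = 194.5
  D: 0 + 2(135.4) − 1(203.3) = 67.6
  E: 0 + 1(203.3) = 203.3

203 lbmol/h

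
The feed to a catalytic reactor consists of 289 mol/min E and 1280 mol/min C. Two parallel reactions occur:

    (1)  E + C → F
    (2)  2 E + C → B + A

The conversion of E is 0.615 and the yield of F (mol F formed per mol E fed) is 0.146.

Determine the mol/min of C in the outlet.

1170 mol/min

Yield of F: 1ξ₁ / 289 = 0.146 → ξ₁ = 42.19 mol/min.
Conversion of E: 1ξ₁ + 2ξ₂ = 0.615 × 289 = 177.7 → ξ₂ = 67.77 mol/min.
Outlet amounts (n = n₀ + Σ ν·ξ):
  E: 289 − 1(42.19) − 2(67.77) = 111.3
  C: 1280 − 1(42.19) − 1(67.77) = 1170
  F: 0 + 1(42.19) = 42.19
  B: 0 + 1(67.77) = 67.77
  A: 0 + 1(67.77) = 67.77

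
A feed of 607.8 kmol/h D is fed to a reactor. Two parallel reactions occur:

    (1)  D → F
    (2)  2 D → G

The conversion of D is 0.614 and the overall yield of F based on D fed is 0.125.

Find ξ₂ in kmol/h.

Yield of F: 1ξ₁ / 607.8 = 0.125 → ξ₁ = 75.97 kmol/h.
Conversion of D: 1ξ₁ + 2ξ₂ = 0.614 × 607.8 = 373.2 → ξ₂ = 148.6 kmol/h.
Outlet amounts (n = n₀ + Σ ν·ξ):
  D: 607.8 − 1(75.97) − 2(148.6) = 234.6
  F: 0 + 1(75.97) = 75.97
  G: 0 + 1(148.6) = 148.6

ξ₂ = 149 kmol/h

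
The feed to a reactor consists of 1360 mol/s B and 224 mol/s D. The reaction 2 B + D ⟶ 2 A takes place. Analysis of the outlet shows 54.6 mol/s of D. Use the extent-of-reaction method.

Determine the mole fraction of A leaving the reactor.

0.24

For D: n = n₀ − 1ξ → 54.6 = 224 − 1ξ, giving ξ = 169.4 mol/s.
Outlet amounts (n = n₀ + ν ξ):
  B: 1360 − 2(169.4) = 1021
  D: 224 − 1(169.4) = 54.6
  A: 0 + 2(169.4) = 338.8
Total out = 1415 mol/s; y_A = 338.8 / 1415 = 0.2395.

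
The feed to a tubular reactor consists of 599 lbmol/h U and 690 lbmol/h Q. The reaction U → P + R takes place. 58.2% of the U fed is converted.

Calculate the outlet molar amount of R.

349 lbmol/h

U reacted = 0.582 × 599 = 348.6 lbmol/h; ν_U = −1, so ξ = 348.6/1 = 348.6 lbmol/h.
Outlet amounts (n = n₀ + ν ξ):
  U: 599 − 1(348.6) = 250.4
  P: 0 + 1(348.6) = 348.6
  R: 0 + 1(348.6) = 348.6
  Q: 690 (inert)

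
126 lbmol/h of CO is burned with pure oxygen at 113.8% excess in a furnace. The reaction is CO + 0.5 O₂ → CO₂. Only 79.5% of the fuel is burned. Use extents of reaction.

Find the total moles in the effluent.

Stoichiometric O₂ = 0.5 × 126 = 63 lbmol/h; O₂ fed = 63 × 2.138 = 134.7 lbmol/h.
Fuel reacted = 0.795 × 126 → ξ = 100.2 lbmol/h.
Outlet (n = n₀ + ν ξ):
  CO: 126 − 1(100.2) = 25.83
  O₂: 134.7 − 0.5(100.2) = 84.61
  CO₂: 0 + 1(100.2) = 100.2
Total out = 25.83 + 84.61 + 100.2 = 210.6 lbmol/h.

211 lbmol/h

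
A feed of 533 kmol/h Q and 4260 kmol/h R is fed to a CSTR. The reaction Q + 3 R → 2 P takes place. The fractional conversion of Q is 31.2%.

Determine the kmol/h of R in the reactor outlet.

Q reacted = 0.312 × 533 = 166.3 kmol/h; ν_Q = −1, so ξ = 166.3/1 = 166.3 kmol/h.
Outlet amounts (n = n₀ + ν ξ):
  Q: 533 − 1(166.3) = 366.7
  R: 4260 − 3(166.3) = 3761
  P: 0 + 2(166.3) = 332.6

3760 kmol/h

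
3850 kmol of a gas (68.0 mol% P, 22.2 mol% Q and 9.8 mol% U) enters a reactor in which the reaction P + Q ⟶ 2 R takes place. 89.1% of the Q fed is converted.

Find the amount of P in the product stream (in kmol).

Q reacted = 0.891 × 854.7 = 761.5 kmol; ν_Q = −1, so ξ = 761.5/1 = 761.5 kmol.
Outlet amounts (n = n₀ + ν ξ):
  P: 2618 − 1(761.5) = 1856
  Q: 854.7 − 1(761.5) = 93.16
  R: 0 + 2(761.5) = 1523
  U: 377.3 (inert)

1860 kmol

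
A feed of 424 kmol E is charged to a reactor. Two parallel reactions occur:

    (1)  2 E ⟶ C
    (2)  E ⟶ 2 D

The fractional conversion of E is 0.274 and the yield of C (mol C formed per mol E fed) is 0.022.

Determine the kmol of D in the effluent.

Yield of C: 1ξ₁ / 424 = 0.022 → ξ₁ = 9.328 kmol.
Conversion of E: 2ξ₁ + 1ξ₂ = 0.274 × 424 = 116.2 → ξ₂ = 97.52 kmol.
Outlet amounts (n = n₀ + Σ ν·ξ):
  E: 424 − 2(9.328) − 1(97.52) = 307.8
  C: 0 + 1(9.328) = 9.328
  D: 0 + 2(97.52) = 195

195 kmol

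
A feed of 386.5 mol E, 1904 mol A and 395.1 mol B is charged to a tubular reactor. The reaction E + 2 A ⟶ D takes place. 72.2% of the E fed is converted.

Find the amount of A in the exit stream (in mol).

1350 mol

E reacted = 0.722 × 386.5 = 279.1 mol; ν_E = −1, so ξ = 279.1/1 = 279.1 mol.
Outlet amounts (n = n₀ + ν ξ):
  E: 386.5 − 1(279.1) = 107.4
  A: 1904 − 2(279.1) = 1346
  D: 0 + 1(279.1) = 279.1
  B: 395.1 (inert)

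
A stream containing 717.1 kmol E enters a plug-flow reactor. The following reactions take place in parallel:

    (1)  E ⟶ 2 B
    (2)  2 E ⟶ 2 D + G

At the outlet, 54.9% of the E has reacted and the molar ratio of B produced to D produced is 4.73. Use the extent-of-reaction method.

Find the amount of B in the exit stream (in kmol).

553 kmol

Conversion of E: E consumed = 0.549 × 717.1 = 393.7 kmol = 1ξ₁ + 2ξ₂.
Selectivity: 2ξ₁ / (2ξ₂) = 4.73 → ξ₁ = 4.73 ξ₂.
Substitute: (1·4.73 + 2) ξ₂ = 393.7 → ξ₂ = 58.5 kmol, ξ₁ = 276.7 kmol.
Outlet amounts (n = n₀ + Σ ν·ξ):
  E: 717.1 − 1(276.7) − 2(58.5) = 323.4
  B: 0 + 2(276.7) = 553.4
  D: 0 + 2(58.5) = 117
  G: 0 + 1(58.5) = 58.5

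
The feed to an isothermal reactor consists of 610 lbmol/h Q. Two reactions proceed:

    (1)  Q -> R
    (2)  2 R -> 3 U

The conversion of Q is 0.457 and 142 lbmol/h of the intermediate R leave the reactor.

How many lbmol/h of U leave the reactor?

205 lbmol/h

Conversion of Q: Q consumed = 1ξ₁ = 0.457 × 610 → ξ₁ = 278.8 lbmol/h.
R balance: n_R = 0 + 1ξ₁ − 2ξ₂ = 142 → ξ₂ = (1·278.8 − 142)/2 = 68.39 lbmol/h.
Outlet amounts (n = n₀ + Σ ν·ξ):
  Q: 610 − 1(278.8) = 331.2
  R: 0 + 1(278.8) − 2(68.39) = 142
  U: 0 + 3(68.39) = 205.2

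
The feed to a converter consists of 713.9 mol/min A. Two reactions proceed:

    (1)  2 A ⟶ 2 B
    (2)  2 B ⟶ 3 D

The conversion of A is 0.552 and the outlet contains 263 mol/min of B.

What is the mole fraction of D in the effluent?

0.252

Conversion of A: A consumed = 2ξ₁ = 0.552 × 713.9 → ξ₁ = 197 mol/min.
B balance: n_B = 0 + 2ξ₁ − 2ξ₂ = 263 → ξ₂ = (2·197 − 263)/2 = 65.54 mol/min.
Outlet amounts (n = n₀ + Σ ν·ξ):
  A: 713.9 − 2(197) = 319.8
  B: 0 + 2(197) − 2(65.54) = 263
  D: 0 + 3(65.54) = 196.6
Total out = 779.4 mol/min; y_D = 196.6 / 779.4 = 0.2522.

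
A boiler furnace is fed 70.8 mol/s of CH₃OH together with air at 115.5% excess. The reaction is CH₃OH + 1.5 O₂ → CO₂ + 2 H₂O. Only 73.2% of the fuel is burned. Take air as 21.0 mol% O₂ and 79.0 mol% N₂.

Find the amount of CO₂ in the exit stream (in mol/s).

Stoichiometric O₂ = 1.5 × 70.8 = 106.2 mol/s; O₂ fed = 106.2 × 2.155 = 228.9 mol/s.
N₂ fed = 228.9 × 79/21 = 861 mol/s.
Fuel reacted = 0.732 × 70.8 → ξ = 51.83 mol/s.
Outlet (n = n₀ + ν ξ):
  CH₃OH: 70.8 − 1(51.83) = 18.97
  O₂: 228.9 − 1.5(51.83) = 151.1
  N₂: 861 (inert)
  CO₂: 0 + 1(51.83) = 51.83
  H₂O: 0 + 2(51.83) = 103.7

51.8 mol/s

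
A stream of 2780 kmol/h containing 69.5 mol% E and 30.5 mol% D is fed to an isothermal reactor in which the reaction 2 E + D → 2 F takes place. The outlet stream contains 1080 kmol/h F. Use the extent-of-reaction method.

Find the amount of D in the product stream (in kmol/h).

308 kmol/h

For F: n = n₀ + 2ξ → 1080 = 0 + 2ξ, giving ξ = 540 kmol/h.
Outlet amounts (n = n₀ + ν ξ):
  E: 1932 − 2(540) = 852.1
  D: 847.9 − 1(540) = 307.9
  F: 0 + 2(540) = 1080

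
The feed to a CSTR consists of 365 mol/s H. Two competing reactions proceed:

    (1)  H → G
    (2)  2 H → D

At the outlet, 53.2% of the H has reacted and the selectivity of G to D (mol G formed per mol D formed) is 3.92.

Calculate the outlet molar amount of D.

Conversion of H: H consumed = 0.532 × 365 = 194.2 mol/s = 1ξ₁ + 2ξ₂.
Selectivity: 1ξ₁ / (1ξ₂) = 3.92 → ξ₁ = 3.92 ξ₂.
Substitute: (1·3.92 + 2) ξ₂ = 194.2 → ξ₂ = 32.8 mol/s, ξ₁ = 128.6 mol/s.
Outlet amounts (n = n₀ + Σ ν·ξ):
  H: 365 − 1(128.6) − 2(32.8) = 170.8
  G: 0 + 1(128.6) = 128.6
  D: 0 + 1(32.8) = 32.8

32.8 mol/s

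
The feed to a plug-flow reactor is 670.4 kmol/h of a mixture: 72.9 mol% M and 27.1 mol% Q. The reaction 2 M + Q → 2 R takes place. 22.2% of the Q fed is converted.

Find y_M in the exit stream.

0.648

Q reacted = 0.222 × 181.7 = 40.33 kmol/h; ν_Q = −1, so ξ = 40.33/1 = 40.33 kmol/h.
Outlet amounts (n = n₀ + ν ξ):
  M: 488.7 − 2(40.33) = 408.1
  Q: 181.7 − 1(40.33) = 141.3
  R: 0 + 2(40.33) = 80.67
Total out = 630.1 kmol/h; y_M = 408.1 / 630.1 = 0.6476.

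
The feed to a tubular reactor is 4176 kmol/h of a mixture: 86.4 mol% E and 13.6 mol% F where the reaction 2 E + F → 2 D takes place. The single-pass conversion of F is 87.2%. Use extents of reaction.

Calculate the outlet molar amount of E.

2620 kmol/h

F reacted = 0.872 × 567.9 = 495.2 kmol/h; ν_F = −1, so ξ = 495.2/1 = 495.2 kmol/h.
Outlet amounts (n = n₀ + ν ξ):
  E: 3608 − 2(495.2) = 2618
  F: 567.9 − 1(495.2) = 72.7
  D: 0 + 2(495.2) = 990.5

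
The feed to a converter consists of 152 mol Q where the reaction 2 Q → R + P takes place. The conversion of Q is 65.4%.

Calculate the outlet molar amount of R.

Q reacted = 0.654 × 152 = 99.41 mol; ν_Q = −2, so ξ = 99.41/2 = 49.7 mol.
Outlet amounts (n = n₀ + ν ξ):
  Q: 152 − 2(49.7) = 52.59
  R: 0 + 1(49.7) = 49.7
  P: 0 + 1(49.7) = 49.7

49.7 mol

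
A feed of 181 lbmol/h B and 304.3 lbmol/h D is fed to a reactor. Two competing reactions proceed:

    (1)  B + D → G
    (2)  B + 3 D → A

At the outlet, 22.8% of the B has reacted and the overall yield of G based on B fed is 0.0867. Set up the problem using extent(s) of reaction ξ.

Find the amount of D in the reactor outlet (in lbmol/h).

212 lbmol/h

Yield of G: 1ξ₁ / 181 = 0.0867 → ξ₁ = 15.69 lbmol/h.
Conversion of B: 1ξ₁ + 1ξ₂ = 0.228 × 181 = 41.27 → ξ₂ = 25.58 lbmol/h.
Outlet amounts (n = n₀ + Σ ν·ξ):
  B: 181 − 1(15.69) − 1(25.58) = 139.7
  D: 304.3 − 1(15.69) − 3(25.58) = 211.9
  G: 0 + 1(15.69) = 15.69
  A: 0 + 1(25.58) = 25.58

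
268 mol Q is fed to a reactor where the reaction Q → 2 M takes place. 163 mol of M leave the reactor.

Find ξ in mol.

ξ = 81.5 mol

For M: n = n₀ + 2ξ → 163 = 0 + 2ξ, giving ξ = 81.5 mol.
Outlet amounts (n = n₀ + ν ξ):
  Q: 268 − 1(81.5) = 186.5
  M: 0 + 2(81.5) = 163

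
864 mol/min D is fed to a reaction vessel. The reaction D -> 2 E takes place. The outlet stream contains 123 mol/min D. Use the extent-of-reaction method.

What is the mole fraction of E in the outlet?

For D: n = n₀ − 1ξ → 123 = 864 − 1ξ, giving ξ = 741 mol/min.
Outlet amounts (n = n₀ + ν ξ):
  D: 864 − 1(741) = 123
  E: 0 + 2(741) = 1482
Total out = 1605 mol/min; y_E = 1482 / 1605 = 0.9234.

0.923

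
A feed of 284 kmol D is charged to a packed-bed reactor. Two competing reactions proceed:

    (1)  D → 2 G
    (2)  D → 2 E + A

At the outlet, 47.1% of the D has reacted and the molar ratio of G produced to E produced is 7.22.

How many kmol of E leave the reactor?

Conversion of D: D consumed = 0.471 × 284 = 133.8 kmol = 1ξ₁ + 1ξ₂.
Selectivity: 2ξ₁ / (2ξ₂) = 7.22 → ξ₁ = 7.22 ξ₂.
Substitute: (1·7.22 + 1) ξ₂ = 133.8 → ξ₂ = 16.27 kmol, ξ₁ = 117.5 kmol.
Outlet amounts (n = n₀ + Σ ν·ξ):
  D: 284 − 1(117.5) − 1(16.27) = 150.2
  G: 0 + 2(117.5) = 235
  E: 0 + 2(16.27) = 32.55
  A: 0 + 1(16.27) = 16.27

32.5 kmol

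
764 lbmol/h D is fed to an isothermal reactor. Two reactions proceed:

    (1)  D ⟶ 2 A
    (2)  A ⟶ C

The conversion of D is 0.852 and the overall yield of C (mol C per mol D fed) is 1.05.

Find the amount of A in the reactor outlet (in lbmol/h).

Conversion of D: D consumed = 1ξ₁ = 0.852 × 764 → ξ₁ = 650.9 lbmol/h.
Yield of C: 1ξ₂ / 764 = 1.05 → ξ₂ = 802.2 lbmol/h.
Outlet amounts (n = n₀ + Σ ν·ξ):
  D: 764 − 1(650.9) = 113.1
  A: 0 + 2(650.9) − 1(802.2) = 499.7
  C: 0 + 1(802.2) = 802.2

500 lbmol/h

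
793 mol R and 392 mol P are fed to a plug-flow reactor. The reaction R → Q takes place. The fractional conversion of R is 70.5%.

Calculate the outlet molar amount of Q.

R reacted = 0.705 × 793 = 559.1 mol; ν_R = −1, so ξ = 559.1/1 = 559.1 mol.
Outlet amounts (n = n₀ + ν ξ):
  R: 793 − 1(559.1) = 233.9
  Q: 0 + 1(559.1) = 559.1
  P: 392 (inert)

559 mol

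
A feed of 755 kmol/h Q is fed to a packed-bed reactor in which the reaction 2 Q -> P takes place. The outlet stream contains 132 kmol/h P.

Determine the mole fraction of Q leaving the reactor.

For P: n = n₀ + 1ξ → 132 = 0 + 1ξ, giving ξ = 132 kmol/h.
Outlet amounts (n = n₀ + ν ξ):
  Q: 755 − 2(132) = 491
  P: 0 + 1(132) = 132
Total out = 623 kmol/h; y_Q = 491 / 623 = 0.7881.

0.788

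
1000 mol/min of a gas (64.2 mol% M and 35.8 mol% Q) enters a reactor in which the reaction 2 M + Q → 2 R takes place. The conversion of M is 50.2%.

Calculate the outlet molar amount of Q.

197 mol/min

M reacted = 0.502 × 642 = 322.3 mol/min; ν_M = −2, so ξ = 322.3/2 = 161.1 mol/min.
Outlet amounts (n = n₀ + ν ξ):
  M: 642 − 2(161.1) = 319.7
  Q: 358 − 1(161.1) = 196.9
  R: 0 + 2(161.1) = 322.3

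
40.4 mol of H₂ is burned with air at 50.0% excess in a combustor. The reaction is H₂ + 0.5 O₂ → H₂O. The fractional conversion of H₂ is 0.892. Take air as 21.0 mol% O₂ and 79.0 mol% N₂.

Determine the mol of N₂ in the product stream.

Stoichiometric O₂ = 0.5 × 40.4 = 20.2 mol; O₂ fed = 20.2 × 1.500 = 30.3 mol.
N₂ fed = 30.3 × 79/21 = 114 mol.
Fuel reacted = 0.892 × 40.4 → ξ = 36.04 mol.
Outlet (n = n₀ + ν ξ):
  H₂: 40.4 − 1(36.04) = 4.363
  O₂: 30.3 − 0.5(36.04) = 12.28
  N₂: 114 (inert)
  H₂O: 0 + 1(36.04) = 36.04

114 mol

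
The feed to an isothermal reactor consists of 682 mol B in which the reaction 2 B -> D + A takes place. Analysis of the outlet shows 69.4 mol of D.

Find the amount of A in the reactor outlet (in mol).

69.4 mol

For D: n = n₀ + 1ξ → 69.4 = 0 + 1ξ, giving ξ = 69.4 mol.
Outlet amounts (n = n₀ + ν ξ):
  B: 682 − 2(69.4) = 543.2
  D: 0 + 1(69.4) = 69.4
  A: 0 + 1(69.4) = 69.4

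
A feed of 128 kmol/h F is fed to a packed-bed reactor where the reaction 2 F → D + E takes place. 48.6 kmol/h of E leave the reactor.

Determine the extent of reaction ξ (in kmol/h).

For E: n = n₀ + 1ξ → 48.6 = 0 + 1ξ, giving ξ = 48.6 kmol/h.
Outlet amounts (n = n₀ + ν ξ):
  F: 128 − 2(48.6) = 30.8
  D: 0 + 1(48.6) = 48.6
  E: 0 + 1(48.6) = 48.6

ξ = 48.6 kmol/h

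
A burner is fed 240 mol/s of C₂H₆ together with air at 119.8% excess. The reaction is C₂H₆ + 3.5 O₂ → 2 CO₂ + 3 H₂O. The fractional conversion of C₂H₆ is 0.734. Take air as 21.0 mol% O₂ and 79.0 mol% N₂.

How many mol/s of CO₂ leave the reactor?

352 mol/s

Stoichiometric O₂ = 3.5 × 240 = 840 mol/s; O₂ fed = 840 × 2.198 = 1846 mol/s.
N₂ fed = 1846 × 79/21 = 6946 mol/s.
Fuel reacted = 0.734 × 240 → ξ = 176.2 mol/s.
Outlet (n = n₀ + ν ξ):
  C₂H₆: 240 − 1(176.2) = 63.84
  O₂: 1846 − 3.5(176.2) = 1230
  N₂: 6946 (inert)
  CO₂: 0 + 2(176.2) = 352.3
  H₂O: 0 + 3(176.2) = 528.5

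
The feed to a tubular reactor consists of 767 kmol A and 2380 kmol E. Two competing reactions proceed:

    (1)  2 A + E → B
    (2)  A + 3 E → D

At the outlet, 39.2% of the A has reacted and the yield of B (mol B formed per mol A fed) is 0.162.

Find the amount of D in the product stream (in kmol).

52.2 kmol

Yield of B: 1ξ₁ / 767 = 0.162 → ξ₁ = 124.3 kmol.
Conversion of A: 2ξ₁ + 1ξ₂ = 0.392 × 767 = 300.7 → ξ₂ = 52.16 kmol.
Outlet amounts (n = n₀ + Σ ν·ξ):
  A: 767 − 2(124.3) − 1(52.16) = 466.3
  E: 2380 − 1(124.3) − 3(52.16) = 2099
  B: 0 + 1(124.3) = 124.3
  D: 0 + 1(52.16) = 52.16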